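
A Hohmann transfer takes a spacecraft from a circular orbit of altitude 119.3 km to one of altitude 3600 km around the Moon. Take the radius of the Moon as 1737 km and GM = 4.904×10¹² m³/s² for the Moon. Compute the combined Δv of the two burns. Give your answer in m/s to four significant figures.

Δv_total ≈ 624.5 m/s

r₁ = 1737 + 119.3 = 1856.3 km = 1.8563×10⁶ m.
r₂ = 1737 + 3600 = 5337.0 km = 5.3370×10⁶ m.
Transfer ellipse a_t = (r₁ + r₂)/2 = 3.597×10⁶ m.
At r₁: circular v_c1 = √(μ/r₁) = 1625 m/s; transfer-perilune v_p = √[μ(2/r₁ − 1/a_t)] = 1980 m/s.
Δv₁ = v_p − v_c1 = 354.6 m/s.
At r₂: circular v_c2 = √(μ/r₂) = 958.6 m/s; transfer-apolune v_a = √[μ(2/r₂ − 1/a_t)] = 688.7 m/s.
Δv₂ = v_c2 − v_a = 269.9 m/s.
Total Δv = Δv₁ + Δv₂ = 624.5 m/s.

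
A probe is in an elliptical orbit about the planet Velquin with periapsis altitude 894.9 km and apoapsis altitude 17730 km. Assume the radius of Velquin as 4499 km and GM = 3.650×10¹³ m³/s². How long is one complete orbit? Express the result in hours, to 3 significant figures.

r_p = 4499 + 894.9 = 5393.9 km = 5.3939×10⁶ m.
r_a = 4499 + 17730 = 22229 km = 2.2229×10⁷ m.
Semi-major axis a = (r_p + r_a)/2 = (5393.9 + 22229)/2 = 13811 km = 1.381×10⁷ m.
By Kepler's third law T = 2π√(a³/μ) = 2π × 8.496×10³ = 5.338×10⁴ s.
= 14.83 hours.

T ≈ 14.8 hours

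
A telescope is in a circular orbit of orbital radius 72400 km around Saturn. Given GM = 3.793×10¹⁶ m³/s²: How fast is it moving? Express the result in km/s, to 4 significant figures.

v ≈ 22.89 km/s

r = 72400 km = 7.240×10⁷ m.
For a circular orbit v = √(μ/r) = √(3.793×10¹⁶ / 7.240×10⁷) = √(5.239×10⁸) = 22890 m/s.
That is 22.89 km/s.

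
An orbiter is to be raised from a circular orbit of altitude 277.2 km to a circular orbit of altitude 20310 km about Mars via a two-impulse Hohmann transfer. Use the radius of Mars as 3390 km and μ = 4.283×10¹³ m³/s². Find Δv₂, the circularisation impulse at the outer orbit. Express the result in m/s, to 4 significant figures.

r₁ = 3390 + 277.2 = 3667.2 km = 3.6672×10⁶ m.
r₂ = 3390 + 20310 = 23700 km = 2.3700×10⁷ m.
Transfer ellipse a_t = (r₁ + r₂)/2 = 1.368×10⁷ m.
At r₁: circular v_c1 = √(μ/r₁) = 3417 m/s; transfer-periapsis v_p = √[μ(2/r₁ − 1/a_t)] = 4498 m/s.
At r₂: circular v_c2 = √(μ/r₂) = 1344 m/s; transfer-apoapsis v_a = √[μ(2/r₂ − 1/a_t)] = 695.9 m/s.
Δv₂ = v_c2 − v_a = 648.4 m/s.

Δv ≈ 648.4 m/s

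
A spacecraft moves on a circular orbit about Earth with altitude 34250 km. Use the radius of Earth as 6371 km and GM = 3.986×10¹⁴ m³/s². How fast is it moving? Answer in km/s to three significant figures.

v ≈ 3.13 km/s

r = 6371 + 34250 = 40621 km = 4.0621×10⁷ m.
For a circular orbit v = √(μ/r) = √(3.986×10¹⁴ / 4.062×10⁷) = √(9.813×10⁶) = 3133 m/s.
That is 3.133 km/s.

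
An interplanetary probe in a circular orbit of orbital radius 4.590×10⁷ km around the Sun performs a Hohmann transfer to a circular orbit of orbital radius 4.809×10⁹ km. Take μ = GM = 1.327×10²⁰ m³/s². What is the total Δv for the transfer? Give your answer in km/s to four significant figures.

r₁ = 4.590×10⁷ km = 4.590×10¹⁰ m.
r₂ = 4.809×10⁹ km = 4.809×10¹² m.
Transfer ellipse a_t = (r₁ + r₂)/2 = 2.427×10¹² m.
At r₁: circular v_c1 = √(μ/r₁) = 53770 m/s; transfer-perihelion v_p = √[μ(2/r₁ − 1/a_t)] = 75680 m/s.
Δv₁ = v_p − v_c1 = 21910 m/s.
At r₂: circular v_c2 = √(μ/r₂) = 5253 m/s; transfer-aphelion v_a = √[μ(2/r₂ − 1/a_t)] = 722.3 m/s.
Δv₂ = v_c2 − v_a = 4531 m/s.
Total Δv = Δv₁ + Δv₂ = 26440 m/s = 26.44 km/s.

Δv_total ≈ 26.44 km/s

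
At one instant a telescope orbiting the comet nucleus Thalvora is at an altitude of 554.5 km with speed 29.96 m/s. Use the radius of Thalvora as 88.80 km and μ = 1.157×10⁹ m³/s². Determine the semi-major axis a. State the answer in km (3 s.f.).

r = 88.80 + 554.5 = 643.30 km = 6.433×10⁵ m.
Vis-viva rearranged: 1/a = 2/r − v²/μ = 3.109×10⁻⁶ − 7.758×10⁻⁷ = 2.333×10⁻⁶ m⁻¹.
a = 4.286×10⁵ m = 428.60 km.

a ≈ 429 km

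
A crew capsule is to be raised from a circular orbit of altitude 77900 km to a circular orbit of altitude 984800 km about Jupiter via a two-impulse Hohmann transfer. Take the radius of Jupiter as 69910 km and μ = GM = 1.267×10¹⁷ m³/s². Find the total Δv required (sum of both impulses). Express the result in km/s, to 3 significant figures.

Δv_total ≈ 15.0 km/s

r₁ = 69910 + 77900 = 147810 km = 1.4781×10⁸ m.
r₂ = 69910 + 984800 = 1054700 km = 1.0547×10⁹ m.
Transfer ellipse a_t = (r₁ + r₂)/2 = 6.013×10⁸ m.
At r₁: circular v_c1 = √(μ/r₁) = 29280 m/s; transfer-perijove v_p = √[μ(2/r₁ − 1/a_t)] = 38780 m/s.
Δv₁ = v_p − v_c1 = 9499 m/s.
At r₂: circular v_c2 = √(μ/r₂) = 10960 m/s; transfer-apojove v_a = √[μ(2/r₂ − 1/a_t)] = 5434 m/s.
Δv₂ = v_c2 − v_a = 5526 m/s.
Total Δv = Δv₁ + Δv₂ = 15030 m/s = 15.03 km/s.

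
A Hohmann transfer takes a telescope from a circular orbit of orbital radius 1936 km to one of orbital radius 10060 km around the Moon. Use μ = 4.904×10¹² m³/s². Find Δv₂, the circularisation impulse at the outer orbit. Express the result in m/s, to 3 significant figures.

r₁ = 1936 km = 1.936×10⁶ m.
r₂ = 10060 km = 1.006×10⁷ m.
Transfer ellipse a_t = (r₁ + r₂)/2 = 5.998×10⁶ m.
At r₁: circular v_c1 = √(μ/r₁) = 1592 m/s; transfer-perilune v_p = √[μ(2/r₁ − 1/a_t)] = 2061 m/s.
At r₂: circular v_c2 = √(μ/r₂) = 698.2 m/s; transfer-apolune v_a = √[μ(2/r₂ − 1/a_t)] = 396.7 m/s.
Δv₂ = v_c2 − v_a = 301.5 m/s.

Δv ≈ 302 m/s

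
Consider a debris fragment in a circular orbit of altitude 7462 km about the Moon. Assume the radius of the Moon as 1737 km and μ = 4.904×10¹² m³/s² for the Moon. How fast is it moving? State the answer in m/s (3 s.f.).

v ≈ 730 m/s

r = 1737 + 7462 = 9199.0 km = 9.1990×10⁶ m.
For a circular orbit v = √(μ/r) = √(4.904×10¹² / 9.199×10⁶) = √(5.331×10⁵) = 730.1 m/s.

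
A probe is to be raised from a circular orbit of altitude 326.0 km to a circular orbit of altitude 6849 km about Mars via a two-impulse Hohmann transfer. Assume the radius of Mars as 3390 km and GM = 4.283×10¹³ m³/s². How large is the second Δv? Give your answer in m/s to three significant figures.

r₁ = 3390 + 326.0 = 3716.0 km = 3.7160×10⁶ m.
r₂ = 3390 + 6849 = 10239 km = 1.0239×10⁷ m.
Transfer ellipse a_t = (r₁ + r₂)/2 = 6.978×10⁶ m.
At r₁: circular v_c1 = √(μ/r₁) = 3395 m/s; transfer-periapsis v_p = √[μ(2/r₁ − 1/a_t)] = 4113 m/s.
At r₂: circular v_c2 = √(μ/r₂) = 2045 m/s; transfer-apoapsis v_a = √[μ(2/r₂ − 1/a_t)] = 1493 m/s.
Δv₂ = v_c2 − v_a = 552.7 m/s.

Δv ≈ 553 m/s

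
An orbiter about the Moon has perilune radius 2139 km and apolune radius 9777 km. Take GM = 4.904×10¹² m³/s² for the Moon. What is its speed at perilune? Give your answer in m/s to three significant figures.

v ≈ 1940 m/s

Semi-major axis a = (r_p + r_a)/2 = 5958.0 km = 5.958×10⁶ m.
Vis-viva: v² = μ(2/r − 1/a) = 4.904×10¹² × (9.350×10⁻⁷ − 1.678×10⁻⁷) = 3.762×10⁶ m²/s².
v = 1940 m/s.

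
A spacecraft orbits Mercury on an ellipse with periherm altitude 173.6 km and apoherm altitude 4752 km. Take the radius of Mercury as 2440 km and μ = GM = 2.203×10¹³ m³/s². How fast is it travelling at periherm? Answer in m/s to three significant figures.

v ≈ 3520 m/s

r_p = 2440 + 173.6 = 2613.6 km = 2.6136×10⁶ m.
r_a = 2440 + 4752 = 7192.0 km = 7.1920×10⁶ m.
Semi-major axis a = (r_p + r_a)/2 = 4902.8 km = 4.903×10⁶ m.
Vis-viva: v² = μ(2/r − 1/a) = 2.203×10¹³ × (7.652×10⁻⁷ − 2.040×10⁻⁷) = 1.236×10⁷ m²/s².
v = 3516 m/s.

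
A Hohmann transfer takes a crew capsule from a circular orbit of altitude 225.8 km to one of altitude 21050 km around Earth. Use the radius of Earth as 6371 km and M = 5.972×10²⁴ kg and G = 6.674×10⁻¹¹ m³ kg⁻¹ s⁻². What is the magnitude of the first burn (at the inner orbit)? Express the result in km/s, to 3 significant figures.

μ = GM = 6.674×10⁻¹¹ × 5.972×10²⁴ = 3.986×10¹⁴ m³/s².
r₁ = 6371 + 225.8 = 6596.8 km = 6.5968×10⁶ m.
r₂ = 6371 + 21050 = 27421 km = 2.7421×10⁷ m.
Transfer ellipse a_t = (r₁ + r₂)/2 = 1.701×10⁷ m.
At r₁: circular v_c1 = √(μ/r₁) = 7773 m/s; transfer-perigee v_p = √[μ(2/r₁ − 1/a_t)] = 9869 m/s.
Δv₁ = v_p − v_c1 = 2096 m/s.
= 2.096 km/s.

Δv ≈ 2.10 km/s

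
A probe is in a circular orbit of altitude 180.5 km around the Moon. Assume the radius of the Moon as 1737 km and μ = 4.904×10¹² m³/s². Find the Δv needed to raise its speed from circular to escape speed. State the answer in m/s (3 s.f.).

r = 1737 + 180.5 = 1917.5 km = 1.9175×10⁶ m.
Circular speed v_c = √(μ/r) = 1599 m/s.
Escape speed v_esc = √(2μ/r) = √2 × v_c = 2262 m/s.
Δv = v_esc − v_c = 662.4 m/s.

Δv ≈ 662 m/s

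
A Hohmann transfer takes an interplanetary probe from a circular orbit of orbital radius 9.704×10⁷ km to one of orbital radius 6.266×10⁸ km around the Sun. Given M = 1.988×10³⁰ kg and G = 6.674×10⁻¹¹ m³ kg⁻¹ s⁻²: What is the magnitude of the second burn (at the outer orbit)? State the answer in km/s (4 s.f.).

μ = GM = 6.674×10⁻¹¹ × 1.988×10³⁰ = 1.327×10²⁰ m³/s².
r₁ = 9.704×10⁷ km = 9.704×10¹⁰ m.
r₂ = 6.266×10⁸ km = 6.266×10¹¹ m.
Transfer ellipse a_t = (r₁ + r₂)/2 = 3.618×10¹¹ m.
At r₁: circular v_c1 = √(μ/r₁) = 36980 m/s; transfer-perihelion v_p = √[μ(2/r₁ − 1/a_t)] = 48660 m/s.
At r₂: circular v_c2 = √(μ/r₂) = 14550 m/s; transfer-aphelion v_a = √[μ(2/r₂ − 1/a_t)] = 7536 m/s.
Δv₂ = v_c2 − v_a = 7016 m/s.
= 7.016 km/s.

Δv ≈ 7.016 km/s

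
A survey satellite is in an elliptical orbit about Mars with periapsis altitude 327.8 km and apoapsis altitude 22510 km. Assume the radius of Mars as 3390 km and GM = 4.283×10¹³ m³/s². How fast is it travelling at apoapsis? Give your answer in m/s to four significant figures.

r_p = 3390 + 327.8 = 3717.8 km = 3.7178×10⁶ m.
r_a = 3390 + 22510 = 25900 km = 2.5900×10⁷ m.
Semi-major axis a = (r_p + r_a)/2 = 14809 km = 1.481×10⁷ m.
Vis-viva: v² = μ(2/r − 1/a) = 4.283×10¹³ × (7.722×10⁻⁸ − 6.753×10⁻⁸) = 4.152×10⁵ m²/s².
v = 644.3 m/s.

v ≈ 644.3 m/s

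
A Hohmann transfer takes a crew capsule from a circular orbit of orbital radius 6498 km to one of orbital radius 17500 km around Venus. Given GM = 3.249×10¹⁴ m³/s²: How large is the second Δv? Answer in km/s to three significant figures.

Δv ≈ 1.14 km/s

r₁ = 6498 km = 6.498×10⁶ m.
r₂ = 17500 km = 1.750×10⁷ m.
Transfer ellipse a_t = (r₁ + r₂)/2 = 1.200×10⁷ m.
At r₁: circular v_c1 = √(μ/r₁) = 7071 m/s; transfer-periapsis v_p = √[μ(2/r₁ − 1/a_t)] = 8539 m/s.
At r₂: circular v_c2 = √(μ/r₂) = 4309 m/s; transfer-apoapsis v_a = √[μ(2/r₂ − 1/a_t)] = 3171 m/s.
Δv₂ = v_c2 − v_a = 1138 m/s.
= 1.138 km/s.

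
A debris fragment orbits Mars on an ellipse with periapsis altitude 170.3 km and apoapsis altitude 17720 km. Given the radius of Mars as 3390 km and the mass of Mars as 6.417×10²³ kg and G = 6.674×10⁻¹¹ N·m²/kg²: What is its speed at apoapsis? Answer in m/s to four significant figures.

v ≈ 765.2 m/s

μ = GM = 6.674×10⁻¹¹ × 6.417×10²³ = 4.283×10¹³ m³/s².
r_p = 3390 + 170.3 = 3560.3 km = 3.5603×10⁶ m.
r_a = 3390 + 17720 = 21110 km = 2.1110×10⁷ m.
Semi-major axis a = (r_p + r_a)/2 = 12335 km = 1.234×10⁷ m.
Vis-viva: v² = μ(2/r − 1/a) = 4.283×10¹³ × (9.474×10⁻⁸ − 8.107×10⁻⁸) = 5.856×10⁵ m²/s².
v = 765.2 m/s.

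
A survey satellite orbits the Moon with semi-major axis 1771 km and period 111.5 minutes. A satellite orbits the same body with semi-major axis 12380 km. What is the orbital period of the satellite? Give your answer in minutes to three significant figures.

T₂ ≈ 2060 minutes

Kepler's third law: T² ∝ a³, so T₂ = T₁ (a₂/a₁)^(3/2).
a₂/a₁ = 6.990, (a₂/a₁)^(3/2) = 18.48.
T₂ = 111.5 × 18.48 = 2061 minutes.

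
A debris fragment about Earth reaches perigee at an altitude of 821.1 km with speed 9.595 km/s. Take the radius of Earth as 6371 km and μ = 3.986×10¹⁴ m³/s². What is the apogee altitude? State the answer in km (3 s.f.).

r_p = 6371 + 821.1 = 7192.1 km = 7.192×10⁶ m.
Specific energy ε = v²/2 − μ/r = -9.390×10⁶ J/kg, so a = −μ/(2ε) = 2.122×10⁷ m.
The apsides satisfy r_p + r_a = 2a, so the apogee radius is 2a − r_p = 3.526×10⁷ m = 35258 km.
Apogee altitude = 35258 − 6371 = 28887 km.

apogee altitude ≈ 28900 km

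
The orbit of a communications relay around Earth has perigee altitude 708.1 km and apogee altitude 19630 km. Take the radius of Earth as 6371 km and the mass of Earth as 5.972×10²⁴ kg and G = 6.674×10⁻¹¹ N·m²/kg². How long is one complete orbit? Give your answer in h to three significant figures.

μ = GM = 6.674×10⁻¹¹ × 5.972×10²⁴ = 3.986×10¹⁴ m³/s².
r_p = 6371 + 708.1 = 7079.1 km = 7.0791×10⁶ m.
r_a = 6371 + 19630 = 26001 km = 2.6001×10⁷ m.
Semi-major axis a = (r_p + r_a)/2 = (7079.1 + 26001)/2 = 16540 km = 1.654×10⁷ m.
By Kepler's third law T = 2π√(a³/μ) = 2π × 3.369×10³ = 2.117×10⁴ s.
= 5.881 h.

T ≈ 5.88 h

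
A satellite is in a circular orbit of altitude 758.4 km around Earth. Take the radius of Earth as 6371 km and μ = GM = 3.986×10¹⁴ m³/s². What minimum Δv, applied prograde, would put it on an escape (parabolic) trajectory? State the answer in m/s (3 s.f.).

r = 6371 + 758.4 = 7129.4 km = 7.1294×10⁶ m.
Circular speed v_c = √(μ/r) = 7477 m/s.
Escape speed v_esc = √(2μ/r) = √2 × v_c = 10570 m/s.
Δv = v_esc − v_c = 3097 m/s.

Δv ≈ 3100 m/s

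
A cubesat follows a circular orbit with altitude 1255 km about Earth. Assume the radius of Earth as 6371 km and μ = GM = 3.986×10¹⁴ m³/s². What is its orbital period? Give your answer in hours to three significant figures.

r = 6371 + 1255 = 7626.0 km = 7.6260×10⁶ m.
Kepler's third law: T = 2π√(r³/μ) = 2π√((7.626×10⁶)³ / 3.986×10¹⁴).
r³/μ = 1.113×10⁶ s², so T = 2π × 1.055×10³ = 6.628×10³ s.
Converting: 6.628×10³ s ÷ 3600 = 1.841 hours.

T ≈ 1.84 hours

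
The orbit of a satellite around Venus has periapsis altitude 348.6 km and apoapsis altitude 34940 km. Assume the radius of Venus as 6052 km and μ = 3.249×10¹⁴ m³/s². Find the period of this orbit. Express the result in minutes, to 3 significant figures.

r_p = 6052 + 348.6 = 6400.6 km = 6.4006×10⁶ m.
r_a = 6052 + 34940 = 40992 km = 4.0992×10⁷ m.
Semi-major axis a = (r_p + r_a)/2 = (6400.6 + 40992)/2 = 23696 km = 2.370×10⁷ m.
By Kepler's third law T = 2π√(a³/μ) = 2π × 6.399×10³ = 4.021×10⁴ s.
= 670.2 minutes.

T ≈ 670 minutes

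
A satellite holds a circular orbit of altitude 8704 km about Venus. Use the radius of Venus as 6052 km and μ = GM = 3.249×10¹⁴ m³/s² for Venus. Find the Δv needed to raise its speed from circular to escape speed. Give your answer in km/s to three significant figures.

r = 6052 + 8704 = 14756 km = 1.4756×10⁷ m.
Circular speed v_c = √(μ/r) = 4692 m/s.
Escape speed v_esc = √(2μ/r) = √2 × v_c = 6636 m/s.
Δv = v_esc − v_c = 1944 m/s = 1.944 km/s.

Δv ≈ 1.94 km/s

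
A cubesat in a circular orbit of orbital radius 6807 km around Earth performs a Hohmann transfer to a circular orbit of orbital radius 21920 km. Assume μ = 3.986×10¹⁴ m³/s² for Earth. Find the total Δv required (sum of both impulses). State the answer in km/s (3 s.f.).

r₁ = 6807 km = 6.807×10⁶ m.
r₂ = 21920 km = 2.192×10⁷ m.
Transfer ellipse a_t = (r₁ + r₂)/2 = 1.436×10⁷ m.
At r₁: circular v_c1 = √(μ/r₁) = 7652 m/s; transfer-perigee v_p = √[μ(2/r₁ − 1/a_t)] = 9453 m/s.
Δv₁ = v_p − v_c1 = 1801 m/s.
At r₂: circular v_c2 = √(μ/r₂) = 4264 m/s; transfer-apogee v_a = √[μ(2/r₂ − 1/a_t)] = 2936 m/s.
Δv₂ = v_c2 − v_a = 1329 m/s.
Total Δv = Δv₁ + Δv₂ = 3130 m/s = 3.130 km/s.

Δv_total ≈ 3.13 km/s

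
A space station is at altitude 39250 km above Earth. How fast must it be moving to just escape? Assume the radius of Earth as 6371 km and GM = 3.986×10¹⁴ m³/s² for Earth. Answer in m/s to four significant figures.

r = 6371 + 39250 = 45621 km = 4.5621×10⁷ m.
Escape speed v_esc = √(2μ/r) = √(2 × 3.986×10¹⁴ / 4.562×10⁷) = √(1.747×10⁷) = 4180 m/s.

v_esc ≈ 4180 m/s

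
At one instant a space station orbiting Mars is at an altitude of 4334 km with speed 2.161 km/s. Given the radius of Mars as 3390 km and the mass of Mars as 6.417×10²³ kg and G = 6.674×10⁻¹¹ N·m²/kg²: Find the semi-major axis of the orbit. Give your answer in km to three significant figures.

μ = GM = 6.674×10⁻¹¹ × 6.417×10²³ = 4.283×10¹³ m³/s².
r = 3390 + 4334 = 7724.0 km = 7.724×10⁶ m.
Vis-viva rearranged: 1/a = 2/r − v²/μ = 2.589×10⁻⁷ − 1.090×10⁻⁷ = 1.499×10⁻⁷ m⁻¹.
a = 6.671×10⁶ m = 6671.5 km.

a ≈ 6670 km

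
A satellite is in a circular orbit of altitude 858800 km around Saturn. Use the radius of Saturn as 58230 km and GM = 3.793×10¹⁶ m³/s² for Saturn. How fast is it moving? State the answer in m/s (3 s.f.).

r = 58230 + 858800 = 917030 km = 9.1703×10⁸ m.
For a circular orbit v = √(μ/r) = √(3.793×10¹⁶ / 9.170×10⁸) = √(4.136×10⁷) = 6431 m/s.

v ≈ 6430 m/s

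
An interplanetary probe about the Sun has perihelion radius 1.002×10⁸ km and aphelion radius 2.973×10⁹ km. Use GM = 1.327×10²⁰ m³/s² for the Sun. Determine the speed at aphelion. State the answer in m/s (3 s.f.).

v ≈ 1710 m/s

Semi-major axis a = (r_p + r_a)/2 = 1.5366×10⁹ km = 1.537×10¹² m.
Vis-viva: v² = μ(2/r − 1/a) = 1.327×10²⁰ × (6.727×10⁻¹³ − 6.508×10⁻¹³) = 2.911×10⁶ m²/s².
v = 1706 m/s.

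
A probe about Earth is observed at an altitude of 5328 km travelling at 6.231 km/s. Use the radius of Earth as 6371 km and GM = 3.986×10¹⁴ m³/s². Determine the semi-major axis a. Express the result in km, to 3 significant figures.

r = 6371 + 5328 = 11699 km = 1.170×10⁷ m.
Vis-viva rearranged: 1/a = 2/r − v²/μ = 1.710×10⁻⁷ − 9.740×10⁻⁸ = 7.355×10⁻⁸ m⁻¹.
a = 1.360×10⁷ m = 13596 km.

a ≈ 13600 km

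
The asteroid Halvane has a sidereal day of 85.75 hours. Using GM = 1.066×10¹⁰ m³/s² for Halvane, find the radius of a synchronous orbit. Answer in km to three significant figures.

T = 85.75 hours = 3.087×10⁵ s.
A synchronous orbit has period T, so by Kepler's third law a = (μT²/4π²)^(1/3).
μT²/4π² = 1.066×10¹⁰ × (3.087×10⁵)² / 39.48 = 2.573×10¹⁹ m³.
a = 2.952×10⁶ m = 2952.3 km.

r_sync ≈ 2950 km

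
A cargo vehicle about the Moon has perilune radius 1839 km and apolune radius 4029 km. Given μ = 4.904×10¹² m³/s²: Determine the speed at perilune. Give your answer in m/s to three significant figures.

Semi-major axis a = (r_p + r_a)/2 = 2934.0 km = 2.934×10⁶ m.
Vis-viva: v² = μ(2/r − 1/a) = 4.904×10¹² × (1.088×10⁻⁶ − 3.408×10⁻⁷) = 3.662×10⁶ m²/s².
v = 1914 m/s.

v ≈ 1910 m/s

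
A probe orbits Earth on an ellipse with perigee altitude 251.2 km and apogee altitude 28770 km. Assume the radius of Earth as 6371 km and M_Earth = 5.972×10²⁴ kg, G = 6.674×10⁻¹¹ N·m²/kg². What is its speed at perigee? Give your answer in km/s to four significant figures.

μ = GM = 6.674×10⁻¹¹ × 5.972×10²⁴ = 3.986×10¹⁴ m³/s².
r_p = 6371 + 251.2 = 6622.2 km = 6.6222×10⁶ m.
r_a = 6371 + 28770 = 35141 km = 3.5141×10⁷ m.
Semi-major axis a = (r_p + r_a)/2 = 20882 km = 2.088×10⁷ m.
Vis-viva: v² = μ(2/r − 1/a) = 3.986×10¹⁴ × (3.020×10⁻⁷ − 4.789×10⁻⁸) = 1.013×10⁸ m²/s².
v = 10060 m/s = 10.06 km/s.

v ≈ 10.06 km/s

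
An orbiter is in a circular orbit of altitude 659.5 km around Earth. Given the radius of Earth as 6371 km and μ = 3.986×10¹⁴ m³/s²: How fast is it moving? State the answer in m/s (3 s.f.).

v ≈ 7530 m/s

r = 6371 + 659.5 = 7030.5 km = 7.0305×10⁶ m.
For a circular orbit v = √(μ/r) = √(3.986×10¹⁴ / 7.030×10⁶) = √(5.670×10⁷) = 7530 m/s.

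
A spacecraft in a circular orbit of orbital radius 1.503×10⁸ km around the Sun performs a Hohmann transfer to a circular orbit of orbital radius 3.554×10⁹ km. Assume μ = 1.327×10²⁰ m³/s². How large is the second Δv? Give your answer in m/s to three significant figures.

r₁ = 1.503×10⁸ km = 1.503×10¹¹ m.
r₂ = 3.554×10⁹ km = 3.554×10¹² m.
Transfer ellipse a_t = (r₁ + r₂)/2 = 1.852×10¹² m.
At r₁: circular v_c1 = √(μ/r₁) = 29710 m/s; transfer-perihelion v_p = √[μ(2/r₁ − 1/a_t)] = 41160 m/s.
At r₂: circular v_c2 = √(μ/r₂) = 6111 m/s; transfer-aphelion v_a = √[μ(2/r₂ − 1/a_t)] = 1741 m/s.
Δv₂ = v_c2 − v_a = 4370 m/s.

Δv ≈ 4370 m/s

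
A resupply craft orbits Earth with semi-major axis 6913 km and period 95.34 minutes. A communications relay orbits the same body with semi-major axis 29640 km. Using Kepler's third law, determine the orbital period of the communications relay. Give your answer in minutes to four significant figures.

Kepler's third law: T² ∝ a³, so T₂ = T₁ (a₂/a₁)^(3/2).
a₂/a₁ = 4.288, (a₂/a₁)^(3/2) = 8.878.
T₂ = 95.34 × 8.878 = 846.4 minutes.

T₂ ≈ 846.4 minutes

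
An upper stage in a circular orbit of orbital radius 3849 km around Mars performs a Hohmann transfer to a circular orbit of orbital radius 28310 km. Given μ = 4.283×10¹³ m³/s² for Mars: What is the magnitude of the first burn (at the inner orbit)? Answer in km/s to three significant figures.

r₁ = 3849 km = 3.849×10⁶ m.
r₂ = 28310 km = 2.831×10⁷ m.
Transfer ellipse a_t = (r₁ + r₂)/2 = 1.608×10⁷ m.
At r₁: circular v_c1 = √(μ/r₁) = 3336 m/s; transfer-periapsis v_p = √[μ(2/r₁ − 1/a_t)] = 4426 m/s.
Δv₁ = v_p − v_c1 = 1090 m/s.
= 1.090 km/s.

Δv ≈ 1.09 km/s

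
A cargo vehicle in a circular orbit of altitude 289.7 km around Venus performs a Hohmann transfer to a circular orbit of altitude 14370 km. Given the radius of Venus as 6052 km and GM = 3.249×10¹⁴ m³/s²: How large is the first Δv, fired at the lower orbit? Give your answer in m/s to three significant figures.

Δv ≈ 1680 m/s

r₁ = 6052 + 289.7 = 6341.7 km = 6.3417×10⁶ m.
r₂ = 6052 + 14370 = 20422 km = 2.0422×10⁷ m.
Transfer ellipse a_t = (r₁ + r₂)/2 = 1.338×10⁷ m.
At r₁: circular v_c1 = √(μ/r₁) = 7158 m/s; transfer-periapsis v_p = √[μ(2/r₁ − 1/a_t)] = 8842 m/s.
Δv₁ = v_p − v_c1 = 1685 m/s.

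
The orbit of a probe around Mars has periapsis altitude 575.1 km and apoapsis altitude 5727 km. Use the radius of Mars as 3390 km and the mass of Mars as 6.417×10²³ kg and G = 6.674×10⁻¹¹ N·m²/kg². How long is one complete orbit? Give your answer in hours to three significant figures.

μ = GM = 6.674×10⁻¹¹ × 6.417×10²³ = 4.283×10¹³ m³/s².
r_p = 3390 + 575.1 = 3965.1 km = 3.9651×10⁶ m.
r_a = 3390 + 5727 = 9117.0 km = 9.1170×10⁶ m.
Semi-major axis a = (r_p + r_a)/2 = (3965.1 + 9117.0)/2 = 6541.1 km = 6.541×10⁶ m.
By Kepler's third law T = 2π√(a³/μ) = 2π × 2.556×10³ = 1.606×10⁴ s.
= 4.462 hours.

T ≈ 4.46 hours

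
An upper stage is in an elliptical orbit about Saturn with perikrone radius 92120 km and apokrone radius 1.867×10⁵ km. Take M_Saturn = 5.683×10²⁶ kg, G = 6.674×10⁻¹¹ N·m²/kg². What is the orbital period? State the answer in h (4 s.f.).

μ = GM = 6.674×10⁻¹¹ × 5.683×10²⁶ = 3.793×10¹⁶ m³/s².
Semi-major axis a = (r_p + r_a)/2 = (92120 + 1.8670×10⁵)/2 = 1.3941×10⁵ km = 1.394×10⁸ m.
By Kepler's third law T = 2π√(a³/μ) = 2π × 8.452×10³ = 5.311×10⁴ s.
= 14.75 h.

T ≈ 14.75 h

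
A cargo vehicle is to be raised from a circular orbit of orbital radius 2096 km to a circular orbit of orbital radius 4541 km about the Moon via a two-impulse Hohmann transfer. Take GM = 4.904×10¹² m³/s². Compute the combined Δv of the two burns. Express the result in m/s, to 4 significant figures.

Δv_total ≈ 473.0 m/s

r₁ = 2096 km = 2.096×10⁶ m.
r₂ = 4541 km = 4.541×10⁶ m.
Transfer ellipse a_t = (r₁ + r₂)/2 = 3.318×10⁶ m.
At r₁: circular v_c1 = √(μ/r₁) = 1530 m/s; transfer-perilune v_p = √[μ(2/r₁ − 1/a_t)] = 1789 m/s.
Δv₁ = v_p − v_c1 = 259.7 m/s.
At r₂: circular v_c2 = √(μ/r₂) = 1039 m/s; transfer-apolune v_a = √[μ(2/r₂ − 1/a_t)] = 825.9 m/s.
Δv₂ = v_c2 − v_a = 213.3 m/s.
Total Δv = Δv₁ + Δv₂ = 473.0 m/s.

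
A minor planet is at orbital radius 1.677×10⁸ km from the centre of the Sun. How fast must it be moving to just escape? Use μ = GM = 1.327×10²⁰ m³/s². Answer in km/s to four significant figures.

r = 1.677×10⁸ km = 1.677×10¹¹ m.
Escape speed v_esc = √(2μ/r) = √(2 × 1.327×10²⁰ / 1.677×10¹¹) = √(1.583×10⁹) = 39780 m/s.
= 39.78 km/s.

v_esc ≈ 39.78 km/s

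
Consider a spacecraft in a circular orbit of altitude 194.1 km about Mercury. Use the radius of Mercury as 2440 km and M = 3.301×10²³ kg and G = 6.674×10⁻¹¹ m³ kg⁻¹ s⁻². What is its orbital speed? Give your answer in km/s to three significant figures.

v ≈ 2.89 km/s

μ = GM = 6.674×10⁻¹¹ × 3.301×10²³ = 2.203×10¹³ m³/s².
r = 2440 + 194.1 = 2634.1 km = 2.6341×10⁶ m.
For a circular orbit v = √(μ/r) = √(2.203×10¹³ / 2.634×10⁶) = √(8.364×10⁶) = 2892 m/s.
That is 2.892 km/s.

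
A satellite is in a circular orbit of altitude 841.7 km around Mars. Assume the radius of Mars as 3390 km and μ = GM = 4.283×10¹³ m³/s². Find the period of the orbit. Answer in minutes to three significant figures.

T ≈ 139 minutes

r = 3390 + 841.7 = 4231.7 km = 4.2317×10⁶ m.
Kepler's third law: T = 2π√(r³/μ) = 2π√((4.232×10⁶)³ / 4.283×10¹³).
r³/μ = 1.769×10⁶ s², so T = 2π × 1.330×10³ = 8.358×10³ s.
Converting: 8.358×10³ s ÷ 60.00 = 139.3 minutes.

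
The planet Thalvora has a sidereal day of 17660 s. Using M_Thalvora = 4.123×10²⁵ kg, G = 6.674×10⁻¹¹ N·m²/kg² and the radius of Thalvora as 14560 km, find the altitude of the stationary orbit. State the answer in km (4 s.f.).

μ = GM = 6.674×10⁻¹¹ × 4.123×10²⁵ = 2.752×10¹⁵ m³/s².
A synchronous orbit has period T, so by Kepler's third law a = (μT²/4π²)^(1/3).
μT²/4π² = 2.752×10¹⁵ × (1.766×10⁴)² / 39.48 = 2.174×10²² m³.
a = 2.791×10⁷ m = 27909 km.
Altitude h = a − R = 27909 − 14560 = 13349 km.

h_sync ≈ 13350 km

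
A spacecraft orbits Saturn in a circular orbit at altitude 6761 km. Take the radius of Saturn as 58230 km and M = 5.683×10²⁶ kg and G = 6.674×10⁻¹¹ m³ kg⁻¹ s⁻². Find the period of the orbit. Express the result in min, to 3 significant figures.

μ = GM = 6.674×10⁻¹¹ × 5.683×10²⁶ = 3.793×10¹⁶ m³/s².
r = 58230 + 6761 = 64991 km = 6.4991×10⁷ m.
Kepler's third law: T = 2π√(r³/μ) = 2π√((6.499×10⁷)³ / 3.793×10¹⁶).
r³/μ = 7.238×10⁶ s², so T = 2π × 2.690×10³ = 1.690×10⁴ s.
Converting: 1.690×10⁴ s ÷ 60.00 = 281.7 min.

T ≈ 282 min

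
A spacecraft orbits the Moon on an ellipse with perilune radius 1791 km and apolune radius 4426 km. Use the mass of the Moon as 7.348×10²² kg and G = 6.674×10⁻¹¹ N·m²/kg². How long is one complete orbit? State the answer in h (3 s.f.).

T ≈ 4.32 h

μ = GM = 6.674×10⁻¹¹ × 7.348×10²² = 4.904×10¹² m³/s².
Semi-major axis a = (r_p + r_a)/2 = (1791.0 + 4426.0)/2 = 3108.5 km = 3.108×10⁶ m.
By Kepler's third law T = 2π√(a³/μ) = 2π × 2.475×10³ = 1.555×10⁴ s.
= 4.319 h.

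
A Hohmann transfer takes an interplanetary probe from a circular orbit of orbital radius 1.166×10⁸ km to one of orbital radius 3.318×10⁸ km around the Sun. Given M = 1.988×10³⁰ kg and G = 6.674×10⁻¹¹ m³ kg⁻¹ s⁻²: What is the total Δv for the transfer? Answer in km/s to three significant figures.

μ = GM = 6.674×10⁻¹¹ × 1.988×10³⁰ = 1.327×10²⁰ m³/s².
r₁ = 1.166×10⁸ km = 1.166×10¹¹ m.
r₂ = 3.318×10⁸ km = 3.318×10¹¹ m.
Transfer ellipse a_t = (r₁ + r₂)/2 = 2.242×10¹¹ m.
At r₁: circular v_c1 = √(μ/r₁) = 33730 m/s; transfer-perihelion v_p = √[μ(2/r₁ − 1/a_t)] = 41040 m/s.
Δv₁ = v_p − v_c1 = 7304 m/s.
At r₂: circular v_c2 = √(μ/r₂) = 20000 m/s; transfer-aphelion v_a = √[μ(2/r₂ − 1/a_t)] = 14420 m/s.
Δv₂ = v_c2 − v_a = 5576 m/s.
Total Δv = Δv₁ + Δv₂ = 12880 m/s = 12.88 km/s.

Δv_total ≈ 12.9 km/s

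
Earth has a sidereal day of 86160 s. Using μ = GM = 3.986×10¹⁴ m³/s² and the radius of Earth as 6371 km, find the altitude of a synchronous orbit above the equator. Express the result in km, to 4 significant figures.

A synchronous orbit has period T, so by Kepler's third law a = (μT²/4π²)^(1/3).
μT²/4π² = 3.986×10¹⁴ × (8.616×10⁴)² / 39.48 = 7.495×10²² m³.
a = 4.216×10⁷ m = 42163 km.
Altitude h = a − R = 42163 − 6371 = 35792 km.

h_sync ≈ 35790 km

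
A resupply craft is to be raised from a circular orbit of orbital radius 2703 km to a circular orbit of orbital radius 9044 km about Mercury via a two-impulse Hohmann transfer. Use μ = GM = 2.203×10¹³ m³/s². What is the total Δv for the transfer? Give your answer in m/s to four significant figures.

r₁ = 2703 km = 2.703×10⁶ m.
r₂ = 9044 km = 9.044×10⁶ m.
Transfer ellipse a_t = (r₁ + r₂)/2 = 5.874×10⁶ m.
At r₁: circular v_c1 = √(μ/r₁) = 2855 m/s; transfer-periherm v_p = √[μ(2/r₁ − 1/a_t)] = 3543 m/s.
Δv₁ = v_p − v_c1 = 687.7 m/s.
At r₂: circular v_c2 = √(μ/r₂) = 1561 m/s; transfer-apoherm v_a = √[μ(2/r₂ − 1/a_t)] = 1059 m/s.
Δv₂ = v_c2 − v_a = 502.0 m/s.
Total Δv = Δv₁ + Δv₂ = 1190 m/s.

Δv_total ≈ 1190 m/s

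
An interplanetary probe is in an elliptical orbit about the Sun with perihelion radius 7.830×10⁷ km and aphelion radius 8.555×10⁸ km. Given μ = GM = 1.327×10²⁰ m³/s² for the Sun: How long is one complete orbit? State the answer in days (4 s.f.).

Semi-major axis a = (r_p + r_a)/2 = (7.8300×10⁷ + 8.5550×10⁸)/2 = 4.6690×10⁸ km = 4.669×10¹¹ m.
By Kepler's third law T = 2π√(a³/μ) = 2π × 2.769×10⁷ = 1.740×10⁸ s.
= 2014 days.

T ≈ 2014 days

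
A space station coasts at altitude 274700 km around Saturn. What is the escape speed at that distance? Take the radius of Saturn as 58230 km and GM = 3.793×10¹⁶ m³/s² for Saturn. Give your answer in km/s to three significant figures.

v_esc ≈ 15.1 km/s

r = 58230 + 274700 = 332930 km = 3.3293×10⁸ m.
Escape speed v_esc = √(2μ/r) = √(2 × 3.793×10¹⁶ / 3.329×10⁸) = √(2.279×10⁸) = 15090 m/s.
= 15.09 km/s.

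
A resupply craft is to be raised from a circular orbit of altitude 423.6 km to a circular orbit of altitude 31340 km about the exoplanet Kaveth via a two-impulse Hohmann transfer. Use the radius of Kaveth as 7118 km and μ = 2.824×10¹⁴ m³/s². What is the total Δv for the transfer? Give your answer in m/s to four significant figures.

r₁ = 7118 + 423.6 = 7541.6 km = 7.5416×10⁶ m.
r₂ = 7118 + 31340 = 38458 km = 3.8458×10⁷ m.
Transfer ellipse a_t = (r₁ + r₂)/2 = 2.300×10⁷ m.
At r₁: circular v_c1 = √(μ/r₁) = 6119 m/s; transfer-periapsis v_p = √[μ(2/r₁ − 1/a_t)] = 7913 m/s.
Δv₁ = v_p − v_c1 = 1794 m/s.
At r₂: circular v_c2 = √(μ/r₂) = 2710 m/s; transfer-apoapsis v_a = √[μ(2/r₂ − 1/a_t)] = 1552 m/s.
Δv₂ = v_c2 − v_a = 1158 m/s.
Total Δv = Δv₁ + Δv₂ = 2952 m/s.

Δv_total ≈ 2952 m/s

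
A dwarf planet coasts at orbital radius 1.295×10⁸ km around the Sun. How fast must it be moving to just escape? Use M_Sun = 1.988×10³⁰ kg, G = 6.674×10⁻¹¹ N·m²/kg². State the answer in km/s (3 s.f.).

v_esc ≈ 45.3 km/s

μ = GM = 6.674×10⁻¹¹ × 1.988×10³⁰ = 1.327×10²⁰ m³/s².
r = 1.295×10⁸ km = 1.295×10¹¹ m.
Escape speed v_esc = √(2μ/r) = √(2 × 1.327×10²⁰ / 1.295×10¹¹) = √(2.049×10⁹) = 45270 m/s.
= 45.27 km/s.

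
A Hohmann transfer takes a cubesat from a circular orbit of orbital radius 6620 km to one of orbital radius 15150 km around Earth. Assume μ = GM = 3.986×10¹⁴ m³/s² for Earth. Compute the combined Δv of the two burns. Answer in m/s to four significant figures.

Δv_total ≈ 2524 m/s

r₁ = 6620 km = 6.620×10⁶ m.
r₂ = 15150 km = 1.515×10⁷ m.
Transfer ellipse a_t = (r₁ + r₂)/2 = 1.088×10⁷ m.
At r₁: circular v_c1 = √(μ/r₁) = 7760 m/s; transfer-perigee v_p = √[μ(2/r₁ − 1/a_t)] = 9154 m/s.
Δv₁ = v_p − v_c1 = 1395 m/s.
At r₂: circular v_c2 = √(μ/r₂) = 5129 m/s; transfer-apogee v_a = √[μ(2/r₂ − 1/a_t)] = 4000 m/s.
Δv₂ = v_c2 − v_a = 1129 m/s.
Total Δv = Δv₁ + Δv₂ = 2524 m/s.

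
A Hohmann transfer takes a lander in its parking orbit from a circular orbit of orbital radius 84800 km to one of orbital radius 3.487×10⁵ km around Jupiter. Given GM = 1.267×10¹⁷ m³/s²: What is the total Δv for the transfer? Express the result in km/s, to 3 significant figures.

r₁ = 84800 km = 8.480×10⁷ m.
r₂ = 3.487×10⁵ km = 3.487×10⁸ m.
Transfer ellipse a_t = (r₁ + r₂)/2 = 2.168×10⁸ m.
At r₁: circular v_c1 = √(μ/r₁) = 38650 m/s; transfer-perijove v_p = √[μ(2/r₁ − 1/a_t)] = 49030 m/s.
Δv₁ = v_p − v_c1 = 10370 m/s.
At r₂: circular v_c2 = √(μ/r₂) = 19060 m/s; transfer-apojove v_a = √[μ(2/r₂ − 1/a_t)] = 11920 m/s.
Δv₂ = v_c2 − v_a = 7139 m/s.
Total Δv = Δv₁ + Δv₂ = 17510 m/s = 17.51 km/s.

Δv_total ≈ 17.5 km/s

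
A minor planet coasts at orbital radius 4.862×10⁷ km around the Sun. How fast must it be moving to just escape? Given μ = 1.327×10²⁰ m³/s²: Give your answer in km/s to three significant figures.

r = 4.862×10⁷ km = 4.862×10¹⁰ m.
Escape speed v_esc = √(2μ/r) = √(2 × 1.327×10²⁰ / 4.862×10¹⁰) = √(5.459×10⁹) = 73880 m/s.
= 73.88 km/s.

v_esc ≈ 73.9 km/s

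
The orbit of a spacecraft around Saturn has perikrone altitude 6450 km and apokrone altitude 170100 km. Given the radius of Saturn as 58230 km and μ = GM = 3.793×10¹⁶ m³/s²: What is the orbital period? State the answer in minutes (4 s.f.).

T ≈ 953.5 minutes

r_p = 58230 + 6450 = 64680 km = 6.4680×10⁷ m.
r_a = 58230 + 170100 = 228330 km = 2.2833×10⁸ m.
Semi-major axis a = (r_p + r_a)/2 = (64680 + 2.2833×10⁵)/2 = 1.4650×10⁵ km = 1.465×10⁸ m.
By Kepler's third law T = 2π√(a³/μ) = 2π × 9.105×10³ = 5.721×10⁴ s.
= 953.5 minutes.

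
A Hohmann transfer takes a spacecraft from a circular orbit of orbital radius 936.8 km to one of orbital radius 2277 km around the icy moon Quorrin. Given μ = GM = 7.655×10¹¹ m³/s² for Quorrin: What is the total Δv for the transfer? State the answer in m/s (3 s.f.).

Δv_total ≈ 309 m/s

r₁ = 936.8 km = 9.368×10⁵ m.
r₂ = 2277 km = 2.277×10⁶ m.
Transfer ellipse a_t = (r₁ + r₂)/2 = 1.607×10⁶ m.
At r₁: circular v_c1 = √(μ/r₁) = 904.0 m/s; transfer-periapsis v_p = √[μ(2/r₁ − 1/a_t)] = 1076 m/s.
Δv₁ = v_p − v_c1 = 172.1 m/s.
At r₂: circular v_c2 = √(μ/r₂) = 579.8 m/s; transfer-apoapsis v_a = √[μ(2/r₂ − 1/a_t)] = 442.7 m/s.
Δv₂ = v_c2 − v_a = 137.1 m/s.
Total Δv = Δv₁ + Δv₂ = 309.2 m/s.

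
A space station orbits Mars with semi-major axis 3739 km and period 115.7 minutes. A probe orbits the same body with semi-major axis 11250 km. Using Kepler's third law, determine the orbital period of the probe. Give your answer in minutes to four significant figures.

Kepler's third law: T² ∝ a³, so T₂ = T₁ (a₂/a₁)^(3/2).
a₂/a₁ = 3.009, (a₂/a₁)^(3/2) = 5.219.
T₂ = 115.7 × 5.219 = 603.8 minutes.

T₂ ≈ 603.8 minutes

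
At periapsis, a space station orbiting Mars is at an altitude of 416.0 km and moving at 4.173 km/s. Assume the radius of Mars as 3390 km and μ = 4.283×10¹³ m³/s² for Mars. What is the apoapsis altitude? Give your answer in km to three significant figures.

apoapsis altitude ≈ 9620 km

r_p = 3390 + 416.0 = 3806.0 km = 3.806×10⁶ m.
Specific energy ε = v²/2 − μ/r = -2.546×10⁶ J/kg, so a = −μ/(2ε) = 8.410×10⁶ m.
The apsides satisfy r_p + r_a = 2a, so the apoapsis radius is 2a − r_p = 1.301×10⁷ m = 13014 km.
Apoapsis altitude = 13014 − 3390 = 9624.4 km.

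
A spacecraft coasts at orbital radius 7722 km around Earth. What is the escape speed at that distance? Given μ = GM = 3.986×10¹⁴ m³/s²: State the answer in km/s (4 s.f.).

v_esc ≈ 10.16 km/s

r = 7722 km = 7.722×10⁶ m.
Escape speed v_esc = √(2μ/r) = √(2 × 3.986×10¹⁴ / 7.722×10⁶) = √(1.032×10⁸) = 10160 m/s.
= 10.16 km/s.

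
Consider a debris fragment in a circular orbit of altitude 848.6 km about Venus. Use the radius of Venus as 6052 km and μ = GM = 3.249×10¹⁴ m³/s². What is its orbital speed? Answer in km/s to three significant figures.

v ≈ 6.86 km/s

r = 6052 + 848.6 = 6900.6 km = 6.9006×10⁶ m.
For a circular orbit v = √(μ/r) = √(3.249×10¹⁴ / 6.901×10⁶) = √(4.708×10⁷) = 6862 m/s.
That is 6.862 km/s.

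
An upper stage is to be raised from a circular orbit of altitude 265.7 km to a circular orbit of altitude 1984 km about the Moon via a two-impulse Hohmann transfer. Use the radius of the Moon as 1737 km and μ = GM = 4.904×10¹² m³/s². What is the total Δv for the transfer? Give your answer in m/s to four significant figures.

r₁ = 1737 + 265.7 = 2002.7 km = 2.0027×10⁶ m.
r₂ = 1737 + 1984 = 3721.0 km = 3.7210×10⁶ m.
Transfer ellipse a_t = (r₁ + r₂)/2 = 2.862×10⁶ m.
At r₁: circular v_c1 = √(μ/r₁) = 1565 m/s; transfer-perilune v_p = √[μ(2/r₁ − 1/a_t)] = 1784 m/s.
Δv₁ = v_p − v_c1 = 219.5 m/s.
At r₂: circular v_c2 = √(μ/r₂) = 1148 m/s; transfer-apolune v_a = √[μ(2/r₂ − 1/a_t)] = 960.4 m/s.
Δv₂ = v_c2 − v_a = 187.7 m/s.
Total Δv = Δv₁ + Δv₂ = 407.2 m/s.

Δv_total ≈ 407.2 m/s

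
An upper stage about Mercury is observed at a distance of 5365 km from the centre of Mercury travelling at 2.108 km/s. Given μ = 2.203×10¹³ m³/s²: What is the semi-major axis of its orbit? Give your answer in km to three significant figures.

a ≈ 5850 km

r = 5.365×10⁶ m.
Vis-viva rearranged: 1/a = 2/r − v²/μ = 3.728×10⁻⁷ − 2.017×10⁻⁷ = 1.711×10⁻⁷ m⁻¹.
a = 5.845×10⁶ m = 5845.3 km.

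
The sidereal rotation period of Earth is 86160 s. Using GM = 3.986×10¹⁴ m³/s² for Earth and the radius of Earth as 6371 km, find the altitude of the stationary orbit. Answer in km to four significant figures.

h_sync ≈ 35790 km

A synchronous orbit has period T, so by Kepler's third law a = (μT²/4π²)^(1/3).
μT²/4π² = 3.986×10¹⁴ × (8.616×10⁴)² / 39.48 = 7.495×10²² m³.
a = 4.216×10⁷ m = 42163 km.
Altitude h = a − R = 42163 − 6371 = 35792 km.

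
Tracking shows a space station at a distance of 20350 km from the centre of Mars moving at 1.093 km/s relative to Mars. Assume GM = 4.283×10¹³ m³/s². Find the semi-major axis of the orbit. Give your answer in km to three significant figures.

a ≈ 14200 km

r = 2.035×10⁷ m.
Vis-viva rearranged: 1/a = 2/r − v²/μ = 9.828×10⁻⁸ − 2.789×10⁻⁸ = 7.039×10⁻⁸ m⁻¹.
a = 1.421×10⁷ m = 14207 km.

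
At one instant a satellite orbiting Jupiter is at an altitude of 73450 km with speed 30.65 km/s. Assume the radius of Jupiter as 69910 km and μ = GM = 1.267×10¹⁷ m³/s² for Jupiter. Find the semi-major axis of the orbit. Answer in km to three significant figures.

r = 69910 + 73450 = 1.4336×10⁵ km = 1.434×10⁸ m.
Specific orbital energy ε = v²/2 − μ/r = (30650)²/2 − 1.267×10¹⁷/1.434×10⁸ = -4.141×10⁸ J/kg.
Since ε = −μ/(2a), a = −μ/(2ε) = 1.530×10⁸ m = 1.5299×10⁵ km.

a ≈ 1.53×10⁵ km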